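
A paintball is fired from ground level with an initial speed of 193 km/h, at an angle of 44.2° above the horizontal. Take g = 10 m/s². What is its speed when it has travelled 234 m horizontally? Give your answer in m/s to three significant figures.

45.1 m/s

Convert: 193 km/h = 193/3.6 = 53.61 m/s.
vₓ = 53.61 cos 44.2° = 38.43 m/s; v_y0 = 53.61 sin 44.2° = 37.38 m/s.
x = vₓ t ⇒ t = 234/38.43 = 6.088 s.
Vertical velocity there: v_y = v_y0 − g t = 37.38 − 10.0 × 6.088 = −23.51 m/s.
Speed: √(vₓ² + v_y²) = √(38.43² + 23.51²) = 45.05 m/s.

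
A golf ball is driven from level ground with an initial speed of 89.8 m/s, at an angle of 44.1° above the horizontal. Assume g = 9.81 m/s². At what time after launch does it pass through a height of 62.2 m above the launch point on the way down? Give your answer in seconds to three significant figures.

Resolve: vₓ = 89.80 cos 44.1° = 64.49 m/s and v_y0 = 89.80 sin 44.1° = 62.49 m/s.
Height y(t) = 62.49 t − 4.905 t² = 62.2 gives 4.905 t² − 62.49 t + 62.2 = 0.
Quadratic formula: t = (62.49 ± √2685.0) / 9.81 = (62.49 ± 51.82) / 9.81 → t = 1.088 s or 11.65 s.
The descending-branch root is 11.65 s.

11.7 s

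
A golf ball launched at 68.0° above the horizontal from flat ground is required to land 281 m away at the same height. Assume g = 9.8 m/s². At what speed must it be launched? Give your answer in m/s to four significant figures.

From R = (v₀² / g) sin 2θ: v₀ = √(gR / sin 2θ).
v₀ = √(9.80 × 281 / sin 136.0°) = √(2754 / 0.6947) = √3964.3 = 62.96 m/s.

62.96 m/s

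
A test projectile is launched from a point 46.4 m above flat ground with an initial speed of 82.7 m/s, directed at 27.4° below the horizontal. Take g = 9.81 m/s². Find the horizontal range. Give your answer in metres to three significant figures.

vₓ = 82.70 cos 27.4° = 73.42 m/s; v_y0 = −38.06 m/s (downward).
The projectile lands when y = 46.4 + (−38.06) t − ½·9.81·t² = 0. Positive root: t = (−38.06 + √(38.06² + 2·9.81·46.4)) / 9.81 = (−38.06 + 48.57) / 9.81 = 1.071 s.
Horizontal distance: R = vₓ t = 73.42 × 1.071 = 78.66 m.

78.7 m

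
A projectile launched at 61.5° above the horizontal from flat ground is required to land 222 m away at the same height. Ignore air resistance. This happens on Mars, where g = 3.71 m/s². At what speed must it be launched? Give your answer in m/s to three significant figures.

31.3 m/s

On level ground R = v₀² sin 2θ / g ⇒ v₀ = √(gR / sin 2θ).
v₀ = √(3.71 × 222 / sin 123.0°) = √(823.6 / 0.8387) = √982.05 = 31.34 m/s.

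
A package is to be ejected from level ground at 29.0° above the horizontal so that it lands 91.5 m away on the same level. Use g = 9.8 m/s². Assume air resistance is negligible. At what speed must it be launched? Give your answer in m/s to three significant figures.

32.5 m/s

Level-ground range: R = v₀² sin(2θ)/g, so v₀ = √(gR / sin 2θ).
v₀ = √(9.80 × 91.5 / sin 58.00°) = √(896.7 / 0.8480) = √1057.4 = 32.52 m/s.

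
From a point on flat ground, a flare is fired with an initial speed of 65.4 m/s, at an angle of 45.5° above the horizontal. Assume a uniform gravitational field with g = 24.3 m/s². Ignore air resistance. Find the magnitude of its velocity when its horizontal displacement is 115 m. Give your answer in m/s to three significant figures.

48.0 m/s

Horizontal component vₓ = 65.40 cos 45.5° = 45.84 m/s; vertical v_y0 = 65.40 sin 45.5° = 46.65 m/s.
Time to reach x = 115 m: t = x/vₓ = 115/45.84 = 2.509 s.
Vertical velocity there: v_y = v_y0 − g t = 46.65 − 24.3 × 2.509 = −14.32 m/s.
Speed: √(vₓ² + v_y²) = √(45.84² + 14.32²) = 48.02 m/s.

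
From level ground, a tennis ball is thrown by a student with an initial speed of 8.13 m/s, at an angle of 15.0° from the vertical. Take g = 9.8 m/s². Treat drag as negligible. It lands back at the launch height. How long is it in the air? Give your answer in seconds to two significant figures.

1.6 s

Horizontal component vₓ = 8.130 sin 15.0° = 2.104 m/s; vertical v_y0 = 8.130 cos 15.0° = 7.853 m/s.
Time of flight on level ground: T = 2 v_y0 / g = 2 × 7.853 / 9.80 = 1.603 s.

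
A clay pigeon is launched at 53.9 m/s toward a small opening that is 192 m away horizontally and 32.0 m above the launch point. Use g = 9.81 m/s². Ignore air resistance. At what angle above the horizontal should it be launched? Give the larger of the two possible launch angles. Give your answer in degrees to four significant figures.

Trajectory: y = x tanθ − g x² (1 + tan²θ)/(2v₀²). With x = 192, y = 32.0, v₀ = 53.9, g = 9.81:
62.24 tan²θ − 192 tanθ + (94.24) = 0.
tanθ = [192 ± √(192² − 4 × 62.24 × (94.24))] / (2 × 62.24) = (192 ± 115.8) / 124.5, giving tanθ = 0.6124 or 2.472.
θ = 31.48° or 67.98°; the larger is 67.98°.

67.98°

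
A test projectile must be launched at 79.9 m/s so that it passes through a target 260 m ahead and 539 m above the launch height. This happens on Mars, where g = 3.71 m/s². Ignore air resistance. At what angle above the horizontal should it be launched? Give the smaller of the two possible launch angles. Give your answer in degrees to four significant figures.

69.67°

Trajectory: y = x tanθ − g x² (1 + tan²θ)/(2v₀²). With x = 260, y = 539, v₀ = 79.9, g = 3.71:
19.64 tan²θ − 260 tanθ + (558.6) = 0.
tanθ = [260 ± √(260² − 4 × 19.64 × (558.6))] / (2 × 19.64) = (260 ± 154.0) / 39.29, giving tanθ = 2.699 or 10.54.
θ = 69.67° or 84.58°; the smaller is 69.67°.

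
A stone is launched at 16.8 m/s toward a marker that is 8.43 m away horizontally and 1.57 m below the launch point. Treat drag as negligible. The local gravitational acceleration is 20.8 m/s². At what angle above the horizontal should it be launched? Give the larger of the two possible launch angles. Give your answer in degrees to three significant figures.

Trajectory: y = x tanθ − g x² (1 + tan²θ)/(2v₀²). With x = 8.43, y = −1.57, v₀ = 16.8, g = 20.8:
2.619 tan²θ − 8.43 tanθ + (1.049) = 0.
tanθ = [8.43 ± √(8.43² − 4 × 2.619 × (1.049))] / (2 × 2.619) = (8.43 ± 7.751) / 5.237, giving tanθ = 0.1296 or 3.090.
θ = 7.385° or 72.07°; the larger is 72.07°.

72.1°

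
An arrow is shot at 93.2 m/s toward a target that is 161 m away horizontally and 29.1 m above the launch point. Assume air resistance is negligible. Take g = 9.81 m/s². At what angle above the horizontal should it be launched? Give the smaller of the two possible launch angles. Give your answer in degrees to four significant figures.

15.57°

Trajectory: y = x tanθ − g x² (1 + tan²θ)/(2v₀²). With x = 161, y = 29.1, v₀ = 93.2, g = 9.81:
14.64 tan²θ − 161 tanθ + (43.74) = 0.
tanθ = [161 ± √(161² − 4 × 14.64 × (43.74))] / (2 × 14.64) = (161 ± 152.8) / 29.27, giving tanθ = 0.2787 or 10.72.
θ = 15.57° or 84.67°; the smaller is 15.57°.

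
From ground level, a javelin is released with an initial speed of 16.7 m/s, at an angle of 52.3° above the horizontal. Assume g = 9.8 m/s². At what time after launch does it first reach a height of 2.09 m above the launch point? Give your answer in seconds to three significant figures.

Resolve: vₓ = 16.70 cos 52.3° = 10.21 m/s and v_y0 = 16.70 sin 52.3° = 13.21 m/s.
Height y(t) = 13.21 t − 4.900 t² = 2.09 gives 4.900 t² − 13.21 t + 2.09 = 0.
Quadratic formula: t = (13.21 ± √133.63) / 9.80 = (13.21 ± 11.56) / 9.80 → t = 0.1687 s or 2.528 s.
The first (ascending) time is 0.1687 s.

0.169 s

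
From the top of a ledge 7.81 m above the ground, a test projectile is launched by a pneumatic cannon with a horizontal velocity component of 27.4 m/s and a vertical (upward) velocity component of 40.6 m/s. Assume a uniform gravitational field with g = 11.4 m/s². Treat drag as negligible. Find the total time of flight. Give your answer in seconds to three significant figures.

7.31 s

Vertical motion (up positive, ground at y = 0): 5.700 t² − (40.60) t − 7.81 = 0, so t = (40.60 + √(40.60² + 2·11.4·7.81)) / 11.4 = (40.60 + 42.74) / 11.4 = 7.310 s.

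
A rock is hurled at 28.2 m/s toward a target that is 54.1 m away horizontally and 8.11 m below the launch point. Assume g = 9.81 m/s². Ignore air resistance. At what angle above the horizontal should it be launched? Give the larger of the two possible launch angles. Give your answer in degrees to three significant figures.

Trajectory: y = x tanθ − g x² (1 + tan²θ)/(2v₀²). With x = 54.1, y = −8.11, v₀ = 28.2, g = 9.81:
18.05 tan²θ − 54.1 tanθ + (9.942) = 0.
tanθ = [54.1 ± √(54.1² − 4 × 18.05 × (9.942))] / (2 × 18.05) = (54.1 ± 47.00) / 36.10, giving tanθ = 0.1967 or 2.800.
θ = 11.13° or 70.35°; the larger is 70.35°.

70.3°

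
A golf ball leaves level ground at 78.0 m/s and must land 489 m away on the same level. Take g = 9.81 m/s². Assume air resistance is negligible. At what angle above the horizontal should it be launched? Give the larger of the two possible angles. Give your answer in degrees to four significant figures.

63.98°

R = v₀² sin 2θ / g gives sin 2θ = gR/v₀² = 9.81·489/78.0² = 0.7885.
2θ = 52.04° or 180° − 52.04° = 128.0°, so θ = 26.02° or 63.98°.
The larger angle is 63.98°.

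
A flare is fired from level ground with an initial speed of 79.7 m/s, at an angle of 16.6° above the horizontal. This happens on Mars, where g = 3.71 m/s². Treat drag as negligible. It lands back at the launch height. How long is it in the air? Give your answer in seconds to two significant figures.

12 s

Components: vₓ = 79.70 cos 16.6° = 76.38 m/s, v_y0 = 79.70 sin 16.6° = 22.77 m/s.
Landing at launch height ⇒ T = 2 v_y0 / g = 2 × 22.77 / 3.71 = 12.27 s.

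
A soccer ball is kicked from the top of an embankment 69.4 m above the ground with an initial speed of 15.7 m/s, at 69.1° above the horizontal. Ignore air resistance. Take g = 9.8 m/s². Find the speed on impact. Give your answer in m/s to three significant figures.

40.1 m/s

Components: vₓ = 15.70 cos 69.1° = 5.601 m/s, v_y0 = 15.70 sin 69.1° = 14.67 m/s.
With up positive and y = 0 at the ground: y(t) = 69.4 + (14.67) t − 4.900 t². Setting y = 0 and taking the positive root: t = [14.67 + √(14.67² + 2·9.80·69.4)] / 9.80 = (14.67 + 39.69) / 9.80 = 5.547 s.
Vertical velocity at impact: v_y = v_y0 − g t = 14.67 − 9.80 × 5.547 = −39.69 m/s.
Speed: |v| = √(vₓ² + v_y²) = √(5.601² + 39.69²) = 40.08 m/s.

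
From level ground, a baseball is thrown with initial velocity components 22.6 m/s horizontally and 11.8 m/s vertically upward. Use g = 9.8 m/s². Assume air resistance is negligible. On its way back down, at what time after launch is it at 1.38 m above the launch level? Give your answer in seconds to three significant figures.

2.28 s

Set y = v_y0 t − ½ g t² = 1.38: 4.900 t² − 11.80 t + 1.38 = 0.
Quadratic formula: t = (11.80 ± √112.19) / 9.80 = (11.80 ± 10.59) / 9.80 → t = 0.1233 s or 2.285 s.
The descending-branch root is 2.285 s.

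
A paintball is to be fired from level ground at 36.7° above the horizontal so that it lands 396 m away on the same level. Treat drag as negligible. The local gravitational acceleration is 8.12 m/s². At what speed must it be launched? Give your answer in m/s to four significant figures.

57.93 m/s

Level-ground range: R = v₀² sin(2θ)/g, so v₀ = √(gR / sin 2θ).
v₀ = √(8.12 × 396 / sin 73.40°) = √(3216 / 0.9583) = √3355.4 = 57.93 m/s.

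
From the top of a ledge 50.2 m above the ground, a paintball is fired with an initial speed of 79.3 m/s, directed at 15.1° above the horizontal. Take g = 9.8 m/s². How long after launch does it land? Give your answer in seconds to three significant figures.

Components: vₓ = 79.30 cos 15.1° = 76.56 m/s, v_y0 = 79.30 sin 15.1° = 20.66 m/s.
With up positive and y = 0 at the ground: y(t) = 50.2 + (20.66) t − 4.900 t². Setting y = 0 and taking the positive root: t = [20.66 + √(20.66² + 2·9.80·50.2)] / 9.80 = (20.66 + 37.56) / 9.80 = 5.941 s.

5.94 s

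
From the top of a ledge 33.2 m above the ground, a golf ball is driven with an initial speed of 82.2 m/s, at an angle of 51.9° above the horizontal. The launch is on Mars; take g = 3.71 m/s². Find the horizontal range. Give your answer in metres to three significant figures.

Horizontal component vₓ = 82.20 cos 51.9° = 50.72 m/s; vertical v_y0 = 82.20 sin 51.9° = 64.69 m/s.
The projectile lands when y = 33.2 + (64.69) t − ½·3.71·t² = 0. Positive root: t = (64.69 + √(64.69² + 2·3.71·33.2)) / 3.71 = (64.69 + 66.56) / 3.71 = 35.38 s.
Horizontal distance: R = vₓ t = 50.72 × 35.38 = 1794 m.

1790 m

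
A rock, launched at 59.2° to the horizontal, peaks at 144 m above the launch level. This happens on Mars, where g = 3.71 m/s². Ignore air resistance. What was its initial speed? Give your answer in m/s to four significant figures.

At the peak v_y = 0, so v_y0 = √(2gH) = √(2 × 3.71 × 144) = 32.69 m/s.
v_y0 = v₀ sin θ ⇒ v₀ = 32.69 / sin 59.2° = 38.05 m/s.

38.05 m/s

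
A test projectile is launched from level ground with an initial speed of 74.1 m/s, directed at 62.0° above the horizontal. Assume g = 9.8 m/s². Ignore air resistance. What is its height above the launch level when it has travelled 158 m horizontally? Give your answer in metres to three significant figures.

196 m

Horizontal component vₓ = 74.10 cos 62.0° = 34.79 m/s; vertical v_y0 = 74.10 sin 62.0° = 65.43 m/s.
x = vₓ t ⇒ t = 158/34.79 = 4.542 s.
Height: y = v_y0 t − ½ g t² = 65.43 × 4.542 − 4.900 × 4.542² = 297.2 − 101.1 = 196.1 m.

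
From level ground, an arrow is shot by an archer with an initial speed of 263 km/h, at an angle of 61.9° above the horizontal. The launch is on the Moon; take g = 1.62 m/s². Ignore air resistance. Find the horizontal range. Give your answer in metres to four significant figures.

2738 m

Convert: 263 km/h = 263/3.6 = 73.06 m/s.
Resolve: vₓ = 73.06 cos 61.9° = 34.41 m/s and v_y0 = 73.06 sin 61.9° = 64.44 m/s.
Flight time T = 2 v_y0 / g = 79.56 s.
Range: R = vₓ T = 34.41 × 79.56 = 2738 m.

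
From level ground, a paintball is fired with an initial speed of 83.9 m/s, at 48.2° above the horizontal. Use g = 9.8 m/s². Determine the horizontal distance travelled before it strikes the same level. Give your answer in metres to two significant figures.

710 m

Resolve: vₓ = 83.90 cos 48.2° = 55.92 m/s and v_y0 = 83.90 sin 48.2° = 62.55 m/s.
Flight time T = 2 v_y0 / g = 12.76 s.
Range: R = vₓ T = 55.92 × 12.76 = 713.8 m.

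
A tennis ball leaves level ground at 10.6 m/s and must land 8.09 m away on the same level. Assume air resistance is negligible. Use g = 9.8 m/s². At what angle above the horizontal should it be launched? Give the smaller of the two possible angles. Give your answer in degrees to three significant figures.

22.4°

R = v₀² sin 2θ / g gives sin 2θ = gR/v₀² = 9.80·8.09/10.6² = 0.7056.
2θ = 44.88° or 180° − 44.88° = 135.1°, so θ = 22.44° or 67.56°.
The smaller angle is 22.44°.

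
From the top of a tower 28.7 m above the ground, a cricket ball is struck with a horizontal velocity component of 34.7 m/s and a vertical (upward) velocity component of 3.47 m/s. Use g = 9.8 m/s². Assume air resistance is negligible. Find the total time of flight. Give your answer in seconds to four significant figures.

2.800 s

The projectile lands when y = 28.7 + (3.470) t − ½·9.80·t² = 0. Positive root: t = (3.470 + √(3.470² + 2·9.80·28.7)) / 9.80 = (3.470 + 23.97) / 9.80 = 2.800 s.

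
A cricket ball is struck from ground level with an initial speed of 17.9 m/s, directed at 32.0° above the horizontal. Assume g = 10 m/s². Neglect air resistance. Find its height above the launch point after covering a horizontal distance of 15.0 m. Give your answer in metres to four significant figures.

vₓ = 17.90 cos 32.0° = 15.18 m/s; v_y0 = 17.90 sin 32.0° = 9.486 m/s.
x = vₓ t ⇒ t = 15.0/15.18 = 0.9881 s.
Height: y = v_y0 t − ½ g t² = 9.486 × 0.9881 − 5.000 × 0.9881² = 9.373 − 4.882 = 4.491 m.

4.491 m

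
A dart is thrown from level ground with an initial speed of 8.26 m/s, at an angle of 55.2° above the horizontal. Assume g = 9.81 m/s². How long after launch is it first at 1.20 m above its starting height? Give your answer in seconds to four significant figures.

Horizontal component vₓ = 8.260 cos 55.2° = 4.714 m/s; vertical v_y0 = 8.260 sin 55.2° = 6.783 m/s.
Height y(t) = 6.783 t − 4.905 t² = 1.20 gives 4.905 t² − 6.783 t + 1.20 = 0.
t = [6.783 ± √(6.783² − 2·9.81·1.20)] / 9.81 = (6.783 ± 4.739) / 9.81, so t = 0.2083 s or t = 1.175 s.
The first (ascending) time is 0.2083 s.

0.2083 s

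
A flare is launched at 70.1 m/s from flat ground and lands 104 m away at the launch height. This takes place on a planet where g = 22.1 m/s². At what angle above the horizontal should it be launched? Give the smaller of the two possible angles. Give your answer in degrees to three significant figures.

13.9°

R = v₀² sin 2θ / g gives sin 2θ = gR/v₀² = 22.1·104/70.1² = 0.4677.
2θ = 27.89° or 180° − 27.89° = 152.1°, so θ = 13.94° or 76.06°.
The smaller angle is 13.94°.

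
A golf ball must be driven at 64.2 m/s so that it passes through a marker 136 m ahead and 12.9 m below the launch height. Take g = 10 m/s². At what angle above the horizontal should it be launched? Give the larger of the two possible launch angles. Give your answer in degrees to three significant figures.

80.5°

Trajectory: y = x tanθ − g x² (1 + tan²θ)/(2v₀²). With x = 136, y = −12.9, v₀ = 64.2, g = 10.0:
22.44 tan²θ − 136 tanθ + (9.538) = 0.
tanθ = [136 ± √(136² − 4 × 22.44 × (9.538))] / (2 × 22.44) = (136 ± 132.8) / 44.88, giving tanθ = 0.07096 or 5.990.
θ = 4.059° or 80.52°; the larger is 80.52°.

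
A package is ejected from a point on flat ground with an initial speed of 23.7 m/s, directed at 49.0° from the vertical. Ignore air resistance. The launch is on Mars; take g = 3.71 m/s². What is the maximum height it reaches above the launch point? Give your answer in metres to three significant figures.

32.6 m

Components: vₓ = 23.70 sin 49.0° = 17.89 m/s, v_y0 = 23.70 cos 49.0° = 15.55 m/s.
Peak height H = v_y0² / (2g) = 241.76 / 7.420 = 32.58 m.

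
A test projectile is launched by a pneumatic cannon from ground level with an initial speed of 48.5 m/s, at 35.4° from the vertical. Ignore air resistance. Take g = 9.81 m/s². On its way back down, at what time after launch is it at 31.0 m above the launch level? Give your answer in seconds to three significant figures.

Resolve: vₓ = 48.50 sin 35.4° = 28.10 m/s and v_y0 = 48.50 cos 35.4° = 39.53 m/s.
Height y(t) = 39.53 t − 4.905 t² = 31.0 gives 4.905 t² − 39.53 t + 31.0 = 0.
t = [39.53 ± √(39.53² − 2·9.81·31.0)] / 9.81 = (39.53 ± 30.90) / 9.81, so t = 0.8803 s or t = 7.180 s.
The descending-branch root is 7.180 s.

7.18 s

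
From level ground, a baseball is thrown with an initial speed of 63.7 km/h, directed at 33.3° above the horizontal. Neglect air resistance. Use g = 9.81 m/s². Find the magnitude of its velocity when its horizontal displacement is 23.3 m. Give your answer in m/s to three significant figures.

Convert: 63.7 km/h = 63.7/3.6 = 17.69 m/s.
vₓ = 17.69 cos 33.3° = 14.79 m/s; v_y0 = 17.69 sin 33.3° = 9.715 m/s.
At x = 23.3 m, t = x/vₓ = 23.3/14.79 = 1.575 s.
Vertical velocity there: v_y = v_y0 − g t = 9.715 − 9.81 × 1.575 = −5.741 m/s.
Speed: √(vₓ² + v_y²) = √(14.79² + 5.741²) = 15.86 m/s.

15.9 m/s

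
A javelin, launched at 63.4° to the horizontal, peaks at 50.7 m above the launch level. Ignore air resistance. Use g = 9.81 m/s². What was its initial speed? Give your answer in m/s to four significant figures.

35.27 m/s

At the peak v_y = 0, so v_y0 = √(2gH) = √(2 × 9.81 × 50.7) = 31.54 m/s.
v_y0 = v₀ sin θ ⇒ v₀ = 31.54 / sin 63.4° = 35.27 m/s.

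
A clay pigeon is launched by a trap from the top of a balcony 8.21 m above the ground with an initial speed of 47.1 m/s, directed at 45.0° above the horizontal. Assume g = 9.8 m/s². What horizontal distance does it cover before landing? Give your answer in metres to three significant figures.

234 m

Horizontal component vₓ = 47.10 cos 45.0° = 33.30 m/s; vertical v_y0 = 47.10 sin 45.0° = 33.30 m/s.
With up positive and y = 0 at the ground: y(t) = 8.21 + (33.30) t − 4.900 t². Setting y = 0 and taking the positive root: t = [33.30 + √(33.30² + 2·9.80·8.21)] / 9.80 = (33.30 + 35.64) / 9.80 = 7.035 s.
Horizontal distance: R = vₓ t = 33.30 × 7.035 = 234.3 m.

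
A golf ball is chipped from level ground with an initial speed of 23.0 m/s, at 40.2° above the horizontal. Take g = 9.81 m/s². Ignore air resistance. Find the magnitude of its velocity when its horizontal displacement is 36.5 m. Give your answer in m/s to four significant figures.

18.42 m/s

vₓ = 23.00 cos 40.2° = 17.57 m/s; v_y0 = 23.00 sin 40.2° = 14.85 m/s.
At x = 36.5 m, t = x/vₓ = 36.5/17.57 = 2.078 s.
Vertical velocity there: v_y = v_y0 − g t = 14.85 − 9.81 × 2.078 = −5.537 m/s.
Speed: √(vₓ² + v_y²) = √(17.57² + 5.537²) = 18.42 m/s.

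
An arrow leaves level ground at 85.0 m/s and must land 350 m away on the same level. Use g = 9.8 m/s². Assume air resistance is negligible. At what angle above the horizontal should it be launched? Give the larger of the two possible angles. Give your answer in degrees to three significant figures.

75.8°

R = v₀² sin 2θ / g gives sin 2θ = gR/v₀² = 9.80·350/85.0² = 0.4747.
2θ = 28.34° or 180° − 28.34° = 151.7°, so θ = 14.17° or 75.83°.
The larger angle is 75.83°.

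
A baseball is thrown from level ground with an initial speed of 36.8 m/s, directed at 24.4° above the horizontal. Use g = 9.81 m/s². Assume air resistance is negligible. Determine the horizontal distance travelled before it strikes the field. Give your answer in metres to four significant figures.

103.9 m

Components: vₓ = 36.80 cos 24.4° = 33.51 m/s, v_y0 = 36.80 sin 24.4° = 15.20 m/s.
Flight time T = 2 v_y0 / g = 3.099 s.
Range: R = vₓ T = 33.51 × 3.099 = 103.9 m.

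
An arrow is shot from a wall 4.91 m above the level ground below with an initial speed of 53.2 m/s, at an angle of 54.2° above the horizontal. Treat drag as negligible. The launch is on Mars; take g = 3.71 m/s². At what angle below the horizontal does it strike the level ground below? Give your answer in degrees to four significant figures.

Resolve: vₓ = 53.20 cos 54.2° = 31.12 m/s and v_y0 = 53.20 sin 54.2° = 43.15 m/s.
The projectile lands when y = 4.91 + (43.15) t − ½·3.71·t² = 0. Positive root: t = (43.15 + √(43.15² + 2·3.71·4.91)) / 3.71 = (43.15 + 43.57) / 3.71 = 23.37 s.
At impact: v_y = v_y0 − g t = −43.57 m/s; vₓ = 31.12 m/s.
Angle below horizontal: arctan(|v_y|/vₓ) = arctan(43.57/31.12) = 54.46°.

54.46°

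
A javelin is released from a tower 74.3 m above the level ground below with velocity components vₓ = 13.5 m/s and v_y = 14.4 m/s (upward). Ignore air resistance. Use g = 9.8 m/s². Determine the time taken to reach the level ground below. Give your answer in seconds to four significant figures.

The projectile lands when y = 74.3 + (14.40) t − ½·9.80·t² = 0. Positive root: t = (14.40 + √(14.40² + 2·9.80·74.3)) / 9.80 = (14.40 + 40.79) / 9.80 = 5.631 s.

5.631 s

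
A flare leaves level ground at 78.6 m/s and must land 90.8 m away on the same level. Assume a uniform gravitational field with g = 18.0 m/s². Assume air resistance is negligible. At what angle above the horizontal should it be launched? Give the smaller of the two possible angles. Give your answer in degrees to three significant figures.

7.67°

R = v₀² sin 2θ / g gives sin 2θ = gR/v₀² = 18.0·90.8/78.6² = 0.2646.
2θ = 15.34° or 180° − 15.34° = 164.7°, so θ = 7.670° or 82.33°.
The smaller angle is 7.670°.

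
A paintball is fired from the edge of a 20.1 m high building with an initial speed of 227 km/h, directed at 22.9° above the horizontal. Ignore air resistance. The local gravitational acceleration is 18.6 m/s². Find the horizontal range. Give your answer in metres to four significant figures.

Convert: 227 km/h = 227/3.6 = 63.06 m/s.
Resolve: vₓ = 63.06 cos 22.9° = 58.09 m/s and v_y0 = 63.06 sin 22.9° = 24.54 m/s.
Vertical motion (up positive, ground at y = 0): 9.300 t² − (24.54) t − 20.1 = 0, so t = (24.54 + √(24.54² + 2·18.6·20.1)) / 18.6 = (24.54 + 36.74) / 18.6 = 3.294 s.
Horizontal distance: R = vₓ t = 58.09 × 3.294 = 191.4 m.

191.4 m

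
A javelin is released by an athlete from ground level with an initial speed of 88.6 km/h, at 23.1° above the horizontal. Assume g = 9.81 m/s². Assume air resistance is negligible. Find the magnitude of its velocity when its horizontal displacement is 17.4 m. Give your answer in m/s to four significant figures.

22.74 m/s

Convert: 88.6 km/h = 88.6/3.6 = 24.61 m/s.
Horizontal component vₓ = 24.61 cos 23.1° = 22.64 m/s; vertical v_y0 = 24.61 sin 23.1° = 9.656 m/s.
Time to reach x = 17.4 m: t = x/vₓ = 17.4/22.64 = 0.7686 s.
Vertical velocity there: v_y = v_y0 − g t = 9.656 − 9.81 × 0.7686 = 2.116 m/s.
Speed: √(vₓ² + v_y²) = √(22.64² + 2.116²) = 22.74 m/s.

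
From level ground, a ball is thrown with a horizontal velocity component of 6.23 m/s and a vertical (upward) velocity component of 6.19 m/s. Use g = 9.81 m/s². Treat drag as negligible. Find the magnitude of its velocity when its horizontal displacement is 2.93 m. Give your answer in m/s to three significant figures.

Time to reach x = 2.93 m: t = x/vₓ = 2.93/6.230 = 0.4703 s.
Vertical velocity there: v_y = v_y0 − g t = 6.190 − 9.81 × 0.4703 = 1.576 m/s.
Speed: √(vₓ² + v_y²) = √(6.230² + 1.576²) = 6.426 m/s.

6.43 m/s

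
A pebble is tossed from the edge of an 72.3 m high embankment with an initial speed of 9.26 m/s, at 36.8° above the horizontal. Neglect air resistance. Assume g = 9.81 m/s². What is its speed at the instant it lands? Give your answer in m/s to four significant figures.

Components: vₓ = 9.260 cos 36.8° = 7.415 m/s, v_y0 = 9.260 sin 36.8° = 5.547 m/s.
The projectile lands when y = 72.3 + (5.547) t − ½·9.81·t² = 0. Positive root: t = (5.547 + √(5.547² + 2·9.81·72.3)) / 9.81 = (5.547 + 38.07) / 9.81 = 4.446 s.
Vertical velocity at impact: v_y = v_y0 − g t = 5.547 − 9.81 × 4.446 = −38.07 m/s.
Speed: |v| = √(vₓ² + v_y²) = √(7.415² + 38.07²) = 38.78 m/s.

38.78 m/s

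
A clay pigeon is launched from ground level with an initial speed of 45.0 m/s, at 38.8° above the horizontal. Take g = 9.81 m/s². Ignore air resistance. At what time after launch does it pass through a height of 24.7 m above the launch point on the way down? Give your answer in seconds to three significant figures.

Horizontal component vₓ = 45.00 cos 38.8° = 35.07 m/s; vertical v_y0 = 45.00 sin 38.8° = 28.20 m/s.
Height y(t) = 28.20 t − 4.905 t² = 24.7 gives 4.905 t² − 28.20 t + 24.7 = 0.
Quadratic formula: t = (28.20 ± √310.47) / 9.81 = (28.20 ± 17.62) / 9.81 → t = 1.078 s or 4.670 s.
The descending-branch root is 4.670 s.

4.67 s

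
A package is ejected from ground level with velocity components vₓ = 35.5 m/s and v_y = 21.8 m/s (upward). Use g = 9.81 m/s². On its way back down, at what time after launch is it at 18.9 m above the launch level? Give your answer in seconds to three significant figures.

3.26 s

Height y(t) = 21.80 t − 4.905 t² = 18.9 gives 4.905 t² − 21.80 t + 18.9 = 0.
Quadratic formula: t = (21.80 ± √104.42) / 9.81 = (21.80 ± 10.22) / 9.81 → t = 1.181 s or 3.264 s.
The descending-branch root is 3.264 s.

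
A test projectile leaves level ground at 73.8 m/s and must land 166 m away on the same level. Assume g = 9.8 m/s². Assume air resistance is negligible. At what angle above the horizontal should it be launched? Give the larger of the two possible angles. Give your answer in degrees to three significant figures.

R = v₀² sin 2θ / g gives sin 2θ = gR/v₀² = 9.80·166/73.8² = 0.2987.
2θ = 17.38° or 180° − 17.38° = 162.6°, so θ = 8.689° or 81.31°.
The larger angle is 81.31°.

81.3°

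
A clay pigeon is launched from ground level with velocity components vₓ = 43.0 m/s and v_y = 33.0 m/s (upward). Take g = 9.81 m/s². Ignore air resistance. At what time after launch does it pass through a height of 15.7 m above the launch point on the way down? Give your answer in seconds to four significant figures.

6.213 s

Set y = v_y0 t − ½ g t² = 15.7: 4.905 t² − 33.00 t + 15.7 = 0.
t = [33.00 ± √(33.00² − 2·9.81·15.7)] / 9.81 = (33.00 ± 27.95) / 9.81, so t = 0.5152 s or t = 6.213 s.
The descending-branch root is 6.213 s.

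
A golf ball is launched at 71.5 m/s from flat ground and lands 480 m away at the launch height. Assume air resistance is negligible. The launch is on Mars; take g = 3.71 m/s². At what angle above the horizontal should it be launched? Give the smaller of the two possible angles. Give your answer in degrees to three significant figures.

R = v₀² sin 2θ / g gives sin 2θ = gR/v₀² = 3.71·480/71.5² = 0.3483.
2θ = 20.39° or 180° − 20.39° = 159.6°, so θ = 10.19° or 79.81°.
The smaller angle is 10.19°.

10.2°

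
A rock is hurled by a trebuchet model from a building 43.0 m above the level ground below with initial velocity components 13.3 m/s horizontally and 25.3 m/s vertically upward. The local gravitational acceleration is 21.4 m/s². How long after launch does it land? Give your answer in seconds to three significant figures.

Vertical motion (up positive, ground at y = 0): 10.70 t² − (25.30) t − 43.0 = 0, so t = (25.30 + √(25.30² + 2·21.4·43.0)) / 21.4 = (25.30 + 49.80) / 21.4 = 3.510 s.

3.51 s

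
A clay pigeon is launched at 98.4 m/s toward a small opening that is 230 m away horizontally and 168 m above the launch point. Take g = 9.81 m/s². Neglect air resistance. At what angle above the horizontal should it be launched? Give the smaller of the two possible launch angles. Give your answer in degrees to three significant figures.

43.6°

Trajectory: y = x tanθ − g x² (1 + tan²θ)/(2v₀²). With x = 230, y = 168, v₀ = 98.4, g = 9.81:
26.80 tan²θ − 230 tanθ + (194.8) = 0.
tanθ = [230 ± √(230² − 4 × 26.80 × (194.8))] / (2 × 26.80) = (230 ± 178.9) / 53.60, giving tanθ = 0.9527 or 7.630.
θ = 43.61° or 82.53°; the smaller is 43.61°.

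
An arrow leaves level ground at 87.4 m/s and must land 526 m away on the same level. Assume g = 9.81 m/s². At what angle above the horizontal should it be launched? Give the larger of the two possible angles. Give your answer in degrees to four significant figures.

From R = (v₀²/g) sin 2θ: sin 2θ = 9.81 × 526 / 7638.8 = 0.6755.
2θ = 42.49° or 180° − 42.49° = 137.5°, so θ = 21.25° or 68.75°.
The larger angle is 68.75°.

68.75°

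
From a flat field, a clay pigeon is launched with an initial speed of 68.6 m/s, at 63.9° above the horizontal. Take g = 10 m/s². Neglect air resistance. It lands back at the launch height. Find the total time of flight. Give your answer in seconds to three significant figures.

12.3 s

Components: vₓ = 68.60 cos 63.9° = 30.18 m/s, v_y0 = 68.60 sin 63.9° = 61.60 m/s.
Landing at launch height ⇒ T = 2 v_y0 / g = 2 × 61.60 / 10.0 = 12.32 s.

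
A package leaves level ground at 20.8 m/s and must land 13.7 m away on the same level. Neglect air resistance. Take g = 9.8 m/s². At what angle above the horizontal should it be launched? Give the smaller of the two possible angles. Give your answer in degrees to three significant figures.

9.04°

From R = (v₀²/g) sin 2θ: sin 2θ = 9.80 × 13.7 / 432.64 = 0.3103.
2θ = 18.08° or 180° − 18.08° = 161.9°, so θ = 9.039° or 80.96°.
The smaller angle is 9.039°.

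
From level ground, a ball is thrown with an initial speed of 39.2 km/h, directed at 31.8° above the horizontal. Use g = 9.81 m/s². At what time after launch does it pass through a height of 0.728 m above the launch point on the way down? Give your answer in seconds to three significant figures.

1.03 s

Convert: 39.2 km/h = 39.2/3.6 = 10.89 m/s.
Components: vₓ = 10.89 cos 31.8° = 9.254 m/s, v_y0 = 10.89 sin 31.8° = 5.738 m/s.
Require v_y0 t − ½ g t² = 0.728, i.e. 4.905 t² − 5.738 t + 0.728 = 0.
Quadratic formula: t = (5.738 ± √18.641) / 9.81 = (5.738 ± 4.318) / 9.81 → t = 0.1448 s or 1.025 s.
The descending-branch root is 1.025 s.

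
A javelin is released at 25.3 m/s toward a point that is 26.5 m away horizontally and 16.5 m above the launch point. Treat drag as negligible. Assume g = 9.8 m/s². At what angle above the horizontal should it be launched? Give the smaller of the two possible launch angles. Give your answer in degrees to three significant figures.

Trajectory: y = x tanθ − g x² (1 + tan²θ)/(2v₀²). With x = 26.5, y = 16.5, v₀ = 25.3, g = 9.80:
5.376 tan²θ − 26.5 tanθ + (21.88) = 0.
tanθ = [26.5 ± √(26.5² − 4 × 5.376 × (21.88))] / (2 × 5.376) = (26.5 ± 15.23) / 10.75, giving tanθ = 1.049 or 3.881.
θ = 46.36° or 75.55°; the smaller is 46.36°.

46.4°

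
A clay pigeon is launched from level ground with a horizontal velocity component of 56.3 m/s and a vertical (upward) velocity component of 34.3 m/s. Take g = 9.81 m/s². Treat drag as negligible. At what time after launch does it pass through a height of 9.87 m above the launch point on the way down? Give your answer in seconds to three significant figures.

Require v_y0 t − ½ g t² = 9.87, i.e. 4.905 t² − 34.30 t + 9.87 = 0.
t = [34.30 ± √(34.30² − 2·9.81·9.87)] / 9.81 = (34.30 ± 31.35) / 9.81, so t = 0.3007 s or t = 6.692 s.
The descending-branch root is 6.692 s.

6.69 s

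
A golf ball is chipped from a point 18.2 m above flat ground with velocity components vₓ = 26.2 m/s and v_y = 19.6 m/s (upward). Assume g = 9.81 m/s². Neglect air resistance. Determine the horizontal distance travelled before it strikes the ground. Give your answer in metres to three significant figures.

Vertical motion (up positive, ground at y = 0): 4.905 t² − (19.60) t − 18.2 = 0, so t = (19.60 + √(19.60² + 2·9.81·18.2)) / 9.81 = (19.60 + 27.23) / 9.81 = 4.773 s.
Horizontal distance: R = vₓ t = 26.20 × 4.773 = 125.1 m.

125 m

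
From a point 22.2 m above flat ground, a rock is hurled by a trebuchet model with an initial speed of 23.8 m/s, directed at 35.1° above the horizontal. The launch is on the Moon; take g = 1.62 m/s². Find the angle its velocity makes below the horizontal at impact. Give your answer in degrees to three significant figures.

vₓ = 23.80 cos 35.1° = 19.47 m/s; v_y0 = 23.80 sin 35.1° = 13.69 m/s.
Vertical motion (up positive, ground at y = 0): 0.8100 t² − (13.69) t − 22.2 = 0, so t = (13.69 + √(13.69² + 2·1.62·22.2)) / 1.62 = (13.69 + 16.10) / 1.62 = 18.39 s.
At impact: v_y = v_y0 − g t = −16.10 m/s; vₓ = 19.47 m/s.
Angle below horizontal: arctan(|v_y|/vₓ) = arctan(16.10/19.47) = 39.58°.

39.6°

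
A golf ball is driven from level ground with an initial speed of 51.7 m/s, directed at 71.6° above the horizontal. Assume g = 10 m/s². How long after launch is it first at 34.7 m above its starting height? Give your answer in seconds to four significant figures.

0.7674 s

Horizontal component vₓ = 51.70 cos 71.6° = 16.32 m/s; vertical v_y0 = 51.70 sin 71.6° = 49.06 m/s.
Height y(t) = 49.06 t − 5.000 t² = 34.7 gives 5.000 t² − 49.06 t + 34.7 = 0.
t = [49.06 ± √(49.06² − 2·10.0·34.7)] / 10.0 = (49.06 ± 41.38) / 10.0, so t = 0.7674 s or t = 9.044 s.
The first (ascending) time is 0.7674 s.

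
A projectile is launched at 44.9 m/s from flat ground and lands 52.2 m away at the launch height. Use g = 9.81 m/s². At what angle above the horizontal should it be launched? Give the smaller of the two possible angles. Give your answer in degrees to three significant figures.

R = v₀² sin 2θ / g gives sin 2θ = gR/v₀² = 9.81·52.2/44.9² = 0.2540.
2θ = 14.71° or 180° − 14.71° = 165.3°, so θ = 7.357° or 82.64°.
The smaller angle is 7.357°.

7.36°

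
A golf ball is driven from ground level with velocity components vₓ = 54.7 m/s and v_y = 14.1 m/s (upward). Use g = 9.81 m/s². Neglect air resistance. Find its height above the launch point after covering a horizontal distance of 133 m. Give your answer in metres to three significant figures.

5.29 m

x = vₓ t ⇒ t = 133/54.70 = 2.431 s.
Height: y = v_y0 t − ½ g t² = 14.10 × 2.431 − 4.905 × 2.431² = 34.28 − 29.00 = 5.285 m.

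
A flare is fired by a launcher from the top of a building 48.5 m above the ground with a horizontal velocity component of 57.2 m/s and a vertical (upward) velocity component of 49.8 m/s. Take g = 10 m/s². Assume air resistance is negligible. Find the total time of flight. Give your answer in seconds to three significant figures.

10.9 s

With up positive and y = 0 at the ground: y(t) = 48.5 + (49.80) t − 5.000 t². Setting y = 0 and taking the positive root: t = [49.80 + √(49.80² + 2·10.0·48.5)] / 10.0 = (49.80 + 58.74) / 10.0 = 10.85 s.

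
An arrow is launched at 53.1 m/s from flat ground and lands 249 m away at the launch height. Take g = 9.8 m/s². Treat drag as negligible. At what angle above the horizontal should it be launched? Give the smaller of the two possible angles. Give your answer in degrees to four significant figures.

29.97°

From R = (v₀²/g) sin 2θ: sin 2θ = 9.80 × 249 / 2819.6 = 0.8654.
2θ = 59.93° or 180° − 59.93° = 120.1°, so θ = 29.97° or 60.03°.
The smaller angle is 29.97°.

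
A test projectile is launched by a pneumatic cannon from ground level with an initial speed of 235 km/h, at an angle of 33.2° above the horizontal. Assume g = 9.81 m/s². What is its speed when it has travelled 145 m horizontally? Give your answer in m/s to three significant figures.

55.5 m/s

Convert: 235 km/h = 235/3.6 = 65.28 m/s.
vₓ = 65.28 cos 33.2° = 54.62 m/s; v_y0 = 65.28 sin 33.2° = 35.74 m/s.
Time to reach x = 145 m: t = x/vₓ = 145/54.62 = 2.655 s.
Vertical velocity there: v_y = v_y0 − g t = 35.74 − 9.81 × 2.655 = 9.702 m/s.
Speed: √(vₓ² + v_y²) = √(54.62² + 9.702²) = 55.48 m/s.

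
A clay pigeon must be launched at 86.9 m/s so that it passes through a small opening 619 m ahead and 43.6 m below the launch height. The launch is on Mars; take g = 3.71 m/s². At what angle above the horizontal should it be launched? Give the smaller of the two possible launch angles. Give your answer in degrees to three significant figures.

Trajectory: y = x tanθ − g x² (1 + tan²θ)/(2v₀²). With x = 619, y = −43.6, v₀ = 86.9, g = 3.71:
94.12 tan²θ − 619 tanθ + (50.52) = 0.
tanθ = [619 ± √(619² − 4 × 94.12 × (50.52))] / (2 × 94.12) = (619 ± 603.4) / 188.2, giving tanθ = 0.08266 or 6.494.
θ = 4.725° or 81.25°; the smaller is 4.725°.

4.73°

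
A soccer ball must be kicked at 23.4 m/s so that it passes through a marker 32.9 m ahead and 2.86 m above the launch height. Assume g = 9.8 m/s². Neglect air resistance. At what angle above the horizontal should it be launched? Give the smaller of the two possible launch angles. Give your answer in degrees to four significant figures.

23.64°

Trajectory: y = x tanθ − g x² (1 + tan²θ)/(2v₀²). With x = 32.9, y = 2.86, v₀ = 23.4, g = 9.80:
9.686 tan²θ − 32.9 tanθ + (12.55) = 0.
tanθ = [32.9 ± √(32.9² − 4 × 9.686 × (12.55))] / (2 × 9.686) = (32.9 ± 24.42) / 19.37, giving tanθ = 0.4378 or 2.959.
θ = 23.64° or 71.33°; the smaller is 23.64°.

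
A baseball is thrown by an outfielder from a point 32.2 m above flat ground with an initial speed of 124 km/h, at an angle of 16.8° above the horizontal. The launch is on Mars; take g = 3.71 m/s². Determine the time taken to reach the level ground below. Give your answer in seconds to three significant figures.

Convert: 124 km/h = 124/3.6 = 34.44 m/s.
Horizontal component vₓ = 34.44 cos 16.8° = 32.97 m/s; vertical v_y0 = 34.44 sin 16.8° = 9.956 m/s.
The projectile lands when y = 32.2 + (9.956) t − ½·3.71·t² = 0. Positive root: t = (9.956 + √(9.956² + 2·3.71·32.2)) / 3.71 = (9.956 + 18.39) / 3.71 = 7.639 s.

7.64 s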